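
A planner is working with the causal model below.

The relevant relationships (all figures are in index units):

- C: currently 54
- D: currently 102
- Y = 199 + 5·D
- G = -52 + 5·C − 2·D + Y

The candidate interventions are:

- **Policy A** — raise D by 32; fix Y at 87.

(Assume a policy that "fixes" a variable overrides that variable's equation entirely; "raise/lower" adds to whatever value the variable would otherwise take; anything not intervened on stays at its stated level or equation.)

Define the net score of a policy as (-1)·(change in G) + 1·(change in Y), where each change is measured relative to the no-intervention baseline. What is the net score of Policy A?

Baseline:
  C = 54
  D = 102
  Y = 199 + 5·102 = 709
  G = -52 + 5·54 − 2·102 + 709 = 723
Policy A (D + 32, Y := 87):
  C = 54
  D = 102 + 32 = 134
  Y = 87
  G = -52 + 5·54 − 2·134 + 87 = 37
ΔG = 37 − 723 = -686; ΔY = 87 − 709 = -622
Score = (-1)·(-686) + 1·(-622) = 64

64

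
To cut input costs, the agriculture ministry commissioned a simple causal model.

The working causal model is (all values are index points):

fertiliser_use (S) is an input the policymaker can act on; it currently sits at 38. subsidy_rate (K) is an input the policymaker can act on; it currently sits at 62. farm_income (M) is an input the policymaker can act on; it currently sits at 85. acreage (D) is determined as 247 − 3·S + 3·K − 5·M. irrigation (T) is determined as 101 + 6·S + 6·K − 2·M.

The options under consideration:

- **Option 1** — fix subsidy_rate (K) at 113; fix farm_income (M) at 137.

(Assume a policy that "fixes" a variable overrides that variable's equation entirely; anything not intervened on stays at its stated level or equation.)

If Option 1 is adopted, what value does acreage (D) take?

Option 1 (K := 113, M := 137):
  S = 38
  K = 113
  M = 137
  D = 247 − 3·38 + 3·113 − 5·137 = -213

-213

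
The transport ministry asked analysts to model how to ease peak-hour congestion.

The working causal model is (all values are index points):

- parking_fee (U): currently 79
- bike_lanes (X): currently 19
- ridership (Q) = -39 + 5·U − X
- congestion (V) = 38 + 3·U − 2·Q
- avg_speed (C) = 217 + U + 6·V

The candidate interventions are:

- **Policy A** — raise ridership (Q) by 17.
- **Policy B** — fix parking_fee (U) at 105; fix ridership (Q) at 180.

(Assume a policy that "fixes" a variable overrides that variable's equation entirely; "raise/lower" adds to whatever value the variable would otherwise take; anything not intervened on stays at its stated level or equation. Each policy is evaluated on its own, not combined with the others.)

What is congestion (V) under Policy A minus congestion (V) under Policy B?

Policy A (Q + 17):
  U = 79
  X = 19
  Q = -39 + 5·79 − 19 (+17 from intervention) = 354
  V = 38 + 3·79 − 2·354 = -433
Policy B (U := 105, Q := 180):
  U = 105
  X = 19
  Q = 180
  V = 38 + 3·105 − 2·180 = -7
V: -433 − (-7) = -426

-426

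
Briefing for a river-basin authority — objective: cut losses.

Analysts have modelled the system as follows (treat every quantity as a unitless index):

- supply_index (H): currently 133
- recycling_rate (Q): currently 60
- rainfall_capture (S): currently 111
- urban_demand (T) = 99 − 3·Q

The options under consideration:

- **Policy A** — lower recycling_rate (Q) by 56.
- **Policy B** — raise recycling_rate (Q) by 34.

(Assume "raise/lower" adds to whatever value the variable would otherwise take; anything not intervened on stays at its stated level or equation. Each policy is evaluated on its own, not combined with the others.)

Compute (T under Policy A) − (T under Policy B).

Policy A (Q − 56):
  Q = 60 − 56 = 4
  T = 99 − 3·4 = 87
Policy B (Q + 34):
  Q = 60 + 34 = 94
  T = 99 − 3·94 = -183
T: 87 − (-183) = 270

270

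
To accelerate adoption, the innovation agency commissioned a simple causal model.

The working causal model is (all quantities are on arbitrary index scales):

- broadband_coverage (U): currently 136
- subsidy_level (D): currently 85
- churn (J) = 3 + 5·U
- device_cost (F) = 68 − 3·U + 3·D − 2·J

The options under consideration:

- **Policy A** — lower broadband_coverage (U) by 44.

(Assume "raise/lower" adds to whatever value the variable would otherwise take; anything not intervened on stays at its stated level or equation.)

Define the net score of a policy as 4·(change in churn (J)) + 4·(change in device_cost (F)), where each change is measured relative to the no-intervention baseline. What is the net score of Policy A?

Baseline:
  U = 136
  D = 85
  J = 3 + 5·136 = 683
  F = 68 − 3·136 + 3·85 − 2·683 = -1451
Policy A (U − 44):
  U = 136 − 44 = 92
  D = 85
  J = 3 + 5·92 = 463
  F = 68 − 3·92 + 3·85 − 2·463 = -879
ΔJ = 463 − 683 = -220; ΔF = -879 − (-1451) = 572
Score = 4·(-220) + 4·572 = 1408

1408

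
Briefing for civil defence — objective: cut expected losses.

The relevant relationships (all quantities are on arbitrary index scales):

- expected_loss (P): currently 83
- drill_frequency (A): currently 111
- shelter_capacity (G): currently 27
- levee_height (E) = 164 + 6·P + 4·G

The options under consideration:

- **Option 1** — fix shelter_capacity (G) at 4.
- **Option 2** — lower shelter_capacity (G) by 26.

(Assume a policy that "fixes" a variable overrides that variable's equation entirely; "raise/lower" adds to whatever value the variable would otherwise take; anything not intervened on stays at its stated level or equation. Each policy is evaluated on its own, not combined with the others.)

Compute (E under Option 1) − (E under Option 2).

12

Option 1 (G := 4):
  P = 83
  G = 4
  E = 164 + 6·83 + 4·4 = 678
Option 2 (G − 26):
  P = 83
  G = 27 − 26 = 1
  E = 164 + 6·83 + 4·1 = 666
E: 678 − 666 = 12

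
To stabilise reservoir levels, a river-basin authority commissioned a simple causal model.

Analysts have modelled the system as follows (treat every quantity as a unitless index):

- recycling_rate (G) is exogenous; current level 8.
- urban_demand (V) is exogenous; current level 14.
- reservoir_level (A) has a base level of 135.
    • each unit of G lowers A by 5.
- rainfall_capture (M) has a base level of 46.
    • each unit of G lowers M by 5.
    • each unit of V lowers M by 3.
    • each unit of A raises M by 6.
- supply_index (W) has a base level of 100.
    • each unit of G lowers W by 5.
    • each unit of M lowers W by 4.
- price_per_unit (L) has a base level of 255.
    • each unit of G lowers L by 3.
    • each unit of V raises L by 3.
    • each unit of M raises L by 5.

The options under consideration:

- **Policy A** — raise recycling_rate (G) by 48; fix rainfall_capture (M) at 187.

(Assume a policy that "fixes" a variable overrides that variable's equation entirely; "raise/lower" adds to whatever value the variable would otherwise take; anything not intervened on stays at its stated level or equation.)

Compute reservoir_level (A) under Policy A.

Policy A (G + 48, M := 187):
  G = 8 + 48 = 56
  A = 135 − 5·56 = -145

-145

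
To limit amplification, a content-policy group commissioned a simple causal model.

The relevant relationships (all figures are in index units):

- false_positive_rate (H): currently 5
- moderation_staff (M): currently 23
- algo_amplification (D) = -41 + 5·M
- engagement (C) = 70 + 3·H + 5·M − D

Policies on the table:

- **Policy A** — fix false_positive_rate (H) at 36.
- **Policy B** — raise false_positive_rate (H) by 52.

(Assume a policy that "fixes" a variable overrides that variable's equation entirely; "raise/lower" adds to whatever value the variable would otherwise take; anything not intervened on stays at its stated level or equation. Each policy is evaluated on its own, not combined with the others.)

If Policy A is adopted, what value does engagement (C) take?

Policy A (H := 36):
  H = 36
  M = 23
  D = -41 + 5·23 = 74
  C = 70 + 3·36 + 5·23 − 74 = 219

219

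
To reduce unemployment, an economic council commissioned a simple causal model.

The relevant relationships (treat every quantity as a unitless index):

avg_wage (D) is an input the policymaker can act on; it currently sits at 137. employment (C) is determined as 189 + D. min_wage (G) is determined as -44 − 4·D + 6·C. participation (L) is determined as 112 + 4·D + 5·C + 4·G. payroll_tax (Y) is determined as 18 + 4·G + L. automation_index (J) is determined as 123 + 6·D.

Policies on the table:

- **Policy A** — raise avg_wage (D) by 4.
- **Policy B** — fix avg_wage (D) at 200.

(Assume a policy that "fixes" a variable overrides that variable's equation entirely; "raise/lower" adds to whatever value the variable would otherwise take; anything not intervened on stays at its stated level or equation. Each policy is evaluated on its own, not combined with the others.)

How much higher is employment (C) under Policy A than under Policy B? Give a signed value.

Policy A (D + 4):
  D = 137 + 4 = 141
  C = 189 + 141 = 330
Policy B (D := 200):
  D = 200
  C = 189 + 200 = 389
C: 330 − 389 = -59

-59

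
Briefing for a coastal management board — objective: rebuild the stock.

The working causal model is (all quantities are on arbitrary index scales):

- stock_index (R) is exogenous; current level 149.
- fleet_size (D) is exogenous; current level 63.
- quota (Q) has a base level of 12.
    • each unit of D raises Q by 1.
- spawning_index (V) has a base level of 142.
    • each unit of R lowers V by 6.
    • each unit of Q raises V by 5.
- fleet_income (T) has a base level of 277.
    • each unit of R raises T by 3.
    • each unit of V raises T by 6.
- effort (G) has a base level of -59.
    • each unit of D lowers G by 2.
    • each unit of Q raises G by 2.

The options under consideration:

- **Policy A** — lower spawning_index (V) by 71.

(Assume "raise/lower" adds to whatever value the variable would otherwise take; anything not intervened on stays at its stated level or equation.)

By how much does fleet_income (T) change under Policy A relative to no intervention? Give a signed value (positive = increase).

-426

Baseline:
  R = 149
  D = 63
  Q = 12 + 63 = 75
  V = 142 − 6·149 + 5·75 = -377
  T = 277 + 3·149 + 6·(-377) = -1538
Policy A (V − 71):
  R = 149
  D = 63
  Q = 12 + 63 = 75
  V = 142 − 6·149 + 5·75 (−71 from intervention) = -448
  T = 277 + 3·149 + 6·(-448) = -1964
Change in T: -1964 − (-1538) = -426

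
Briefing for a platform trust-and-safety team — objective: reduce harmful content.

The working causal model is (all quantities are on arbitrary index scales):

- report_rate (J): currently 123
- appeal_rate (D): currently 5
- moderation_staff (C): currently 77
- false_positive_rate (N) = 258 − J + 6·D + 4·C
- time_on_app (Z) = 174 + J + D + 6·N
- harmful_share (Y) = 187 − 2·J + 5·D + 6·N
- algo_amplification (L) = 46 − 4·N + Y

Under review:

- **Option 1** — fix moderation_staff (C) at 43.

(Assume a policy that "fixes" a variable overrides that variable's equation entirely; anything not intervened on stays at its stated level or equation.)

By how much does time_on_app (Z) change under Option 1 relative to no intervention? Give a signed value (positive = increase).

Baseline:
  J = 123
  D = 5
  C = 77
  N = 258 − 123 + 6·5 + 4·77 = 473
  Z = 174 + 123 + 5 + 6·473 = 3140
Option 1 (C := 43):
  J = 123
  D = 5
  C = 43
  N = 258 − 123 + 6·5 + 4·43 = 337
  Z = 174 + 123 + 5 + 6·337 = 2324
Change in Z: 2324 − 3140 = -816

-816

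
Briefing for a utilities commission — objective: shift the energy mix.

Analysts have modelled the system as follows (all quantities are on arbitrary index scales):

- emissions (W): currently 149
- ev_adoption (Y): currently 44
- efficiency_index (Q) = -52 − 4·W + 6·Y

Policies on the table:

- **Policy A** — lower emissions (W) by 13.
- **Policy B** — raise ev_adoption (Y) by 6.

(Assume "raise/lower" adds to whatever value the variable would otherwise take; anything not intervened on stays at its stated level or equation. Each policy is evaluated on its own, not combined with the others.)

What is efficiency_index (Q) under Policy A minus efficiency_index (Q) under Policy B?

Policy A (W − 13):
  W = 149 − 13 = 136
  Y = 44
  Q = -52 − 4·136 + 6·44 = -332
Policy B (Y + 6):
  W = 149
  Y = 44 + 6 = 50
  Q = -52 − 4·149 + 6·50 = -348
Q: -332 − (-348) = 16

16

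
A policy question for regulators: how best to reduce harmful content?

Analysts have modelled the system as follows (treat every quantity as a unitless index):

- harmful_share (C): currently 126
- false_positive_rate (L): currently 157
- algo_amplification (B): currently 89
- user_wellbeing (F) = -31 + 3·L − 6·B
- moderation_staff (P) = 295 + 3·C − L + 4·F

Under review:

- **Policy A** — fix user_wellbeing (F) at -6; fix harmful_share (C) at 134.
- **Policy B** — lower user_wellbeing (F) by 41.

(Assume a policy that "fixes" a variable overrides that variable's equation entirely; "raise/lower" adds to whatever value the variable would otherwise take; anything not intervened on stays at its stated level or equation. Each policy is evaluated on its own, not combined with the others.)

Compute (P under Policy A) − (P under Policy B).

540

Policy A (F := -6, C := 134):
  C = 134
  L = 157
  B = 89
  F = -6
  P = 295 + 3·134 − 157 + 4·(-6) = 516
Policy B (F − 41):
  C = 126
  L = 157
  B = 89
  F = -31 + 3·157 − 6·89 (−41 from intervention) = -135
  P = 295 + 3·126 − 157 + 4·(-135) = -24
P: 516 − (-24) = 540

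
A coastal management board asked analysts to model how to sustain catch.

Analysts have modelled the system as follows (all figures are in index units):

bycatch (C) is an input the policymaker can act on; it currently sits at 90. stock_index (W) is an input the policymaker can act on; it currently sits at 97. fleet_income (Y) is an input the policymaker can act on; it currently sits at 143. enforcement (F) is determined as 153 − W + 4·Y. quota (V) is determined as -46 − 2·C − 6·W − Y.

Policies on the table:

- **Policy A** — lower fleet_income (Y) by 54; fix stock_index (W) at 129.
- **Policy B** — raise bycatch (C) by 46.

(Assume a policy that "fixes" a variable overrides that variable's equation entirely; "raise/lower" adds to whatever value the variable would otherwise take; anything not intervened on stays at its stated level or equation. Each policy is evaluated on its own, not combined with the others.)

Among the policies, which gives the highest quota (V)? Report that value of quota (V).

-1043

Policy A (Y − 54, W := 129):
  C = 90
  W = 129
  Y = 143 − 54 = 89
  V = -46 − 2·90 − 6·129 − 89 = -1089
Policy B (C + 46):
  C = 90 + 46 = 136
  W = 97
  Y = 143
  V = -46 − 2·136 − 6·97 − 143 = -1043
Comparing — Policy A: V=-1089, Policy B: V=-1043. Highest is -1043 (Policy B).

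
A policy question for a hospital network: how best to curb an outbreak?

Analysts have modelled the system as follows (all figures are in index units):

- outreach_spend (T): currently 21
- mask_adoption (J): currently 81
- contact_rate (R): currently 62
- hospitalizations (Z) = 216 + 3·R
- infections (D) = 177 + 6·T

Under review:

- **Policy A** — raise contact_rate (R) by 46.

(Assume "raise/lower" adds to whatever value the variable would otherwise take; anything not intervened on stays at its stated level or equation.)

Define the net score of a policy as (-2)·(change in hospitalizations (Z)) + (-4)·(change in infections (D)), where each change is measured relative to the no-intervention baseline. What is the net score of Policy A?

-276

Baseline:
  T = 21
  R = 62
  Z = 216 + 3·62 = 402
  D = 177 + 6·21 = 303
Policy A (R + 46):
  T = 21
  R = 62 + 46 = 108
  Z = 216 + 3·108 = 540
  D = 177 + 6·21 = 303
ΔZ = 540 − 402 = 138; ΔD = 303 − 303 = 0
Score = (-2)·138 + (-4)·0 = -276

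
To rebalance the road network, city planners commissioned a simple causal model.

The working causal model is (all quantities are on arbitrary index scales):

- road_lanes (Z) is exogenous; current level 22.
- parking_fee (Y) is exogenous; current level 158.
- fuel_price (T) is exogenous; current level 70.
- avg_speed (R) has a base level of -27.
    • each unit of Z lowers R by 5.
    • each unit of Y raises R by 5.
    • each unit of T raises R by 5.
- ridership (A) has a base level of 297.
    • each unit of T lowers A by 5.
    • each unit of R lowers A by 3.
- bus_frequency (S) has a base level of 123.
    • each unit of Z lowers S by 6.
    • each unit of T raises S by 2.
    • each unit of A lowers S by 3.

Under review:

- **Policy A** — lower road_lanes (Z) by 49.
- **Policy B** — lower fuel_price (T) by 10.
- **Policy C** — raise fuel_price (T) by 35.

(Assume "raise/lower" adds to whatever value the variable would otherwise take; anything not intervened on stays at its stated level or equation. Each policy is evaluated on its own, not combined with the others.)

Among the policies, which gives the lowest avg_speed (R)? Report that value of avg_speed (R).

Policy A (Z − 49):
  Z = 22 − 49 = -27
  Y = 158
  T = 70
  R = -27 − 5·(-27) + 5·158 + 5·70 = 1248
Policy B (T − 10):
  Z = 22
  Y = 158
  T = 70 − 10 = 60
  R = -27 − 5·22 + 5·158 + 5·60 = 953
Policy C (T + 35):
  Z = 22
  Y = 158
  T = 70 + 35 = 105
  R = -27 − 5·22 + 5·158 + 5·105 = 1178
Comparing — Policy A: R=1248, Policy B: R=953, Policy C: R=1178. Lowest is 953 (Policy B).

953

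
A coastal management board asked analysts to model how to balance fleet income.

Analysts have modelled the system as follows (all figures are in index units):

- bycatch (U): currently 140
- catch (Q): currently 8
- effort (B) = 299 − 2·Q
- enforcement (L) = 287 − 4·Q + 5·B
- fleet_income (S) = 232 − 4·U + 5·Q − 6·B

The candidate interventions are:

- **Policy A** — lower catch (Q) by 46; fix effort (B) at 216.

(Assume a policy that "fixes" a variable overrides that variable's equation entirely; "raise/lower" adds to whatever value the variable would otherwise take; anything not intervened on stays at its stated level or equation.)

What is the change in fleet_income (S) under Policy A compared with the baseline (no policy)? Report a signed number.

172

Baseline:
  U = 140
  Q = 8
  B = 299 − 2·8 = 283
  S = 232 − 4·140 + 5·8 − 6·283 = -1986
Policy A (Q − 46, B := 216):
  U = 140
  Q = 8 − 46 = -38
  B = 216
  S = 232 − 4·140 + 5·(-38) − 6·216 = -1814
Change in S: -1814 − (-1986) = 172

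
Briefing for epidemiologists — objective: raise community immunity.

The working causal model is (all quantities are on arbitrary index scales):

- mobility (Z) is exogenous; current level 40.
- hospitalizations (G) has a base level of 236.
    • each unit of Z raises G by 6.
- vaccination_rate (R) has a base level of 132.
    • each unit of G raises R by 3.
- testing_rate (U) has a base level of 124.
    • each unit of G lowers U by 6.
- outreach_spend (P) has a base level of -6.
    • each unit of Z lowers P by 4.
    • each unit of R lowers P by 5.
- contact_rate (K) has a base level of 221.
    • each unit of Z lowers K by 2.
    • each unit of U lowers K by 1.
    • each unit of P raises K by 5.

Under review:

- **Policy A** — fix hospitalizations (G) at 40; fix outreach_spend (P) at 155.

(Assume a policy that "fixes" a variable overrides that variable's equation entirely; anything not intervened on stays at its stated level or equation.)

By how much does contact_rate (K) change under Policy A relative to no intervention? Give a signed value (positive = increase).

Baseline:
  Z = 40
  G = 236 + 6·40 = 476
  R = 132 + 3·476 = 1560
  U = 124 − 6·476 = -2732
  P = -6 − 4·40 − 5·1560 = -7966
  K = 221 − 2·40 − (-2732) + 5·(-7966) = -36957
Policy A (G := 40, P := 155):
  Z = 40
  G = 40
  R = 132 + 3·40 = 252
  U = 124 − 6·40 = -116
  P = 155
  K = 221 − 2·40 − (-116) + 5·155 = 1032
Change in K: 1032 − (-36957) = 37989

37989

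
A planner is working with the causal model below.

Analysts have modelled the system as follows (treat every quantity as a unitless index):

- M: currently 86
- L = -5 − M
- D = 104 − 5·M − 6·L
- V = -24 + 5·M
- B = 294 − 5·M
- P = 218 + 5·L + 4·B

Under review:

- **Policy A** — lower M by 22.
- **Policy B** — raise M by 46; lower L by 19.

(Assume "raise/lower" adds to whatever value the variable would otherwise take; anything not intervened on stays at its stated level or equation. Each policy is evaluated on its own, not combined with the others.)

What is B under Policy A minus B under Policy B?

Policy A (M − 22):
  M = 86 − 22 = 64
  B = 294 − 5·64 = -26
Policy B (M + 46, L − 19):
  M = 86 + 46 = 132
  B = 294 − 5·132 = -366
B: -26 − (-366) = 340

340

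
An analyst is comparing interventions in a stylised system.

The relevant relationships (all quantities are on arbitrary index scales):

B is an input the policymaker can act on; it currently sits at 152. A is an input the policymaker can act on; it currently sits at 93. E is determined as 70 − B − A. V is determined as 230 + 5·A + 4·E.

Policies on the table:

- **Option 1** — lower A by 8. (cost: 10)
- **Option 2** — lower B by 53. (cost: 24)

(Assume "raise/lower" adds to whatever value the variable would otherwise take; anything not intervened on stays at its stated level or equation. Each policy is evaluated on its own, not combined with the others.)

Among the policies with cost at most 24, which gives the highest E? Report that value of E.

Option 1 (A − 8):
  B = 152
  A = 93 − 8 = 85
  E = 70 − 152 − 85 = -167
Option 2 (B − 53):
  B = 152 − 53 = 99
  A = 93
  E = 70 − 99 − 93 = -122
Comparing — Option 1: E=-167, Option 2: E=-122. Highest is -122 (Option 2).

-122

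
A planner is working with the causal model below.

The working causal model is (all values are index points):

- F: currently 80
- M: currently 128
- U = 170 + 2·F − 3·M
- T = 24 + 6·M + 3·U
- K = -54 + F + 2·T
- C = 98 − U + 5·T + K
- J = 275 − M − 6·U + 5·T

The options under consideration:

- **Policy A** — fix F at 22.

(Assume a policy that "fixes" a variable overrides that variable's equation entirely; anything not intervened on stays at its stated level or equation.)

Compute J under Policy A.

Policy A (F := 22):
  F = 22
  M = 128
  U = 170 + 2·22 − 3·128 = -170
  T = 24 + 6·128 + 3·(-170) = 282
  J = 275 − 128 − 6·(-170) + 5·282 = 2577

2577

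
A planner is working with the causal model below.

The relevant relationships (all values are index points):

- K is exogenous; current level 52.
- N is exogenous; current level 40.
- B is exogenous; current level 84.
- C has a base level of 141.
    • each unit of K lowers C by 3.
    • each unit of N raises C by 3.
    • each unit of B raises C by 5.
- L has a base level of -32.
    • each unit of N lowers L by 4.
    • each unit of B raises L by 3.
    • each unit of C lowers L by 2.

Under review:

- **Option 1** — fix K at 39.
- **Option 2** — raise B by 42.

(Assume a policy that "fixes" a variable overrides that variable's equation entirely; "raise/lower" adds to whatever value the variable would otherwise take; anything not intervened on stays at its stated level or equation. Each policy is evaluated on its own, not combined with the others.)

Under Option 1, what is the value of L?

-1068

Option 1 (K := 39):
  K = 39
  N = 40
  B = 84
  C = 141 − 3·39 + 3·40 + 5·84 = 564
  L = -32 − 4·40 + 3·84 − 2·564 = -1068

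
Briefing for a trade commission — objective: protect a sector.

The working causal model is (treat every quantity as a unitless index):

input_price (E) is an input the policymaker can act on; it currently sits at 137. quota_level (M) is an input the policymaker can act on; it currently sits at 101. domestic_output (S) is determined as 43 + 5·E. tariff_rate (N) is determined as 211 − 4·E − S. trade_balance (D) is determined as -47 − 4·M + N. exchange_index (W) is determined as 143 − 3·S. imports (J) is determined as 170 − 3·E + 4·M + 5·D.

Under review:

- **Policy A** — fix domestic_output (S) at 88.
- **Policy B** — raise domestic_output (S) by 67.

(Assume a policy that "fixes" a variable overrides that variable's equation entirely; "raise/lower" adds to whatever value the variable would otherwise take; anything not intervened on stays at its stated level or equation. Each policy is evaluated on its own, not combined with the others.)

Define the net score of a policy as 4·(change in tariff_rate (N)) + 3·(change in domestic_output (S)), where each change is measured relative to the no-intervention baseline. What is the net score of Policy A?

Baseline:
  E = 137
  S = 43 + 5·137 = 728
  N = 211 − 4·137 − 728 = -1065
Policy A (S := 88):
  E = 137
  S = 88
  N = 211 − 4·137 − 88 = -425
ΔN = -425 − (-1065) = 640; ΔS = 88 − 728 = -640
Score = 4·640 + 3·(-640) = 640

640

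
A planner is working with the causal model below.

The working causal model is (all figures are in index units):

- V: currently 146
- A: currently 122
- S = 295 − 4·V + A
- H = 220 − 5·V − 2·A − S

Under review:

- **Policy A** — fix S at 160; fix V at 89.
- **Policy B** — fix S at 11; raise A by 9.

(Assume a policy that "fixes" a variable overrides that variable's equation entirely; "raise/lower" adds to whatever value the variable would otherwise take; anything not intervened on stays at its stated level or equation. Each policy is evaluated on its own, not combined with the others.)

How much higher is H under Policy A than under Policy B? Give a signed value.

154

Policy A (S := 160, V := 89):
  V = 89
  A = 122
  S = 160
  H = 220 − 5·89 − 2·122 − 160 = -629
Policy B (S := 11, A + 9):
  V = 146
  A = 122 + 9 = 131
  S = 11
  H = 220 − 5·146 − 2·131 − 11 = -783
H: -629 − (-783) = 154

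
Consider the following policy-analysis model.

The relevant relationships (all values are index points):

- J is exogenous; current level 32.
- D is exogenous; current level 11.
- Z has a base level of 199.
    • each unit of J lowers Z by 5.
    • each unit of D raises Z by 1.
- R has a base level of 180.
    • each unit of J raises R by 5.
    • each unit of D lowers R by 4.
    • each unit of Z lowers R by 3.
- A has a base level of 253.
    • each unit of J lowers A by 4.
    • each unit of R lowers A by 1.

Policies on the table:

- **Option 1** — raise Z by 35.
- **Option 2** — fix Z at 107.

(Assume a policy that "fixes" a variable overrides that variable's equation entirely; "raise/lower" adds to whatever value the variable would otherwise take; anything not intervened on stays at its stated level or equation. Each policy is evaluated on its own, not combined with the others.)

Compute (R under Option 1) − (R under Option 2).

66

Option 1 (Z + 35):
  J = 32
  D = 11
  Z = 199 − 5·32 + 11 (+35 from intervention) = 85
  R = 180 + 5·32 − 4·11 − 3·85 = 41
Option 2 (Z := 107):
  J = 32
  D = 11
  Z = 107
  R = 180 + 5·32 − 4·11 − 3·107 = -25
R: 41 − (-25) = 66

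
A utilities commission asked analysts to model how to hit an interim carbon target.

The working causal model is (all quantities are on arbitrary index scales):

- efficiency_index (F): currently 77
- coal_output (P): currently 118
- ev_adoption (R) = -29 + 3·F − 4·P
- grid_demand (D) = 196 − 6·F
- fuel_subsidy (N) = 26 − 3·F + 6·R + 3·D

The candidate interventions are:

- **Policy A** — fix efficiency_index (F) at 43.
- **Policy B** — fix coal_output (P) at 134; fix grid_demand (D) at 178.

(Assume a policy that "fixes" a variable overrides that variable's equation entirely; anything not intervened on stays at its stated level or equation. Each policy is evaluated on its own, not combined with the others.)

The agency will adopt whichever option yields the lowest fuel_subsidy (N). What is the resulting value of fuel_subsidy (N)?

Policy A (F := 43):
  F = 43
  P = 118
  R = -29 + 3·43 − 4·118 = -372
  D = 196 − 6·43 = -62
  N = 26 − 3·43 + 6·(-372) + 3·(-62) = -2521
Policy B (P := 134, D := 178):
  F = 77
  P = 134
  R = -29 + 3·77 − 4·134 = -334
  D = 178
  N = 26 − 3·77 + 6·(-334) + 3·178 = -1675
Comparing — Policy A: N=-2521, Policy B: N=-1675. Lowest is -2521 (Policy A).

-2521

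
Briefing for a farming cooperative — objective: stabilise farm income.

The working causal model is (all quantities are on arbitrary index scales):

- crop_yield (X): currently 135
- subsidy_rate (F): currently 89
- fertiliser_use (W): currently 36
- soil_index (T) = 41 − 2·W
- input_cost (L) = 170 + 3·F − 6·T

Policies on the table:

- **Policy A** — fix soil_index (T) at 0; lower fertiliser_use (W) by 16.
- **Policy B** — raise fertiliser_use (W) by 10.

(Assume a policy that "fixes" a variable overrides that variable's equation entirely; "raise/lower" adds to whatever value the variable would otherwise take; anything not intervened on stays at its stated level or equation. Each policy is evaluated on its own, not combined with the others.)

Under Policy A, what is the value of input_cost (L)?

437

Policy A (T := 0, W − 16):
  F = 89
  W = 36 − 16 = 20
  T = 0
  L = 170 + 3·89 − 6·0 = 437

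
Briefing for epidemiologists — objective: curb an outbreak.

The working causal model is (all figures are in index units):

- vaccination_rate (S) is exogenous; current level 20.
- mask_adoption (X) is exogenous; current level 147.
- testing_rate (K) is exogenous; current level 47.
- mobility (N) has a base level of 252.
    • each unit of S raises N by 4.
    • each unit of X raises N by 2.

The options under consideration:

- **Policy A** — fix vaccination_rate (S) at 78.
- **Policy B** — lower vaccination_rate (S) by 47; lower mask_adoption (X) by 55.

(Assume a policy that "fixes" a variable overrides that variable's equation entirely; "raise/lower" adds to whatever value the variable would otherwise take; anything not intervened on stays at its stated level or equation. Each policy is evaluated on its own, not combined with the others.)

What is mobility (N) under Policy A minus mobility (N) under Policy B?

530

Policy A (S := 78):
  S = 78
  X = 147
  N = 252 + 4·78 + 2·147 = 858
Policy B (S − 47, X − 55):
  S = 20 − 47 = -27
  X = 147 − 55 = 92
  N = 252 + 4·(-27) + 2·92 = 328
N: 858 − 328 = 530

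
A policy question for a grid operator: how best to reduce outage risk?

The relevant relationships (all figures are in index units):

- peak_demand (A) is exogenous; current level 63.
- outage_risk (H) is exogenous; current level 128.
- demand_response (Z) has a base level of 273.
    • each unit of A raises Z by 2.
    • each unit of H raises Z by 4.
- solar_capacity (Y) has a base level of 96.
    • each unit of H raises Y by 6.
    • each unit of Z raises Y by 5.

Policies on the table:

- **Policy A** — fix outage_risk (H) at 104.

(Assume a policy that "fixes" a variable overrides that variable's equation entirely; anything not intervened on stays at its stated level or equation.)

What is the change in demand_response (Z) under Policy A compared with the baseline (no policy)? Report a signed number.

Baseline:
  A = 63
  H = 128
  Z = 273 + 2·63 + 4·128 = 911
Policy A (H := 104):
  A = 63
  H = 104
  Z = 273 + 2·63 + 4·104 = 815
Change in Z: 815 − 911 = -96

-96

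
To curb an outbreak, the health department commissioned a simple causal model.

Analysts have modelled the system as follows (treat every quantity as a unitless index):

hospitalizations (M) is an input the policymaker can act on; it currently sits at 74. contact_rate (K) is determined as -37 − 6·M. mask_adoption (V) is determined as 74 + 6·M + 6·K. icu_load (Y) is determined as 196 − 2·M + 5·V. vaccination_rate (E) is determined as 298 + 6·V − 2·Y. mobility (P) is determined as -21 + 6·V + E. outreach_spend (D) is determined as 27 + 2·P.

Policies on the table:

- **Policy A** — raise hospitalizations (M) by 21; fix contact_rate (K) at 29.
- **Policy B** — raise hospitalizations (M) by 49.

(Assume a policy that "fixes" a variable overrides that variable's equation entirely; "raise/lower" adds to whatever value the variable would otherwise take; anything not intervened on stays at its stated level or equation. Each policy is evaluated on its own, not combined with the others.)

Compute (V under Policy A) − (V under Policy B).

Policy A (M + 21, K := 29):
  M = 74 + 21 = 95
  K = 29
  V = 74 + 6·95 + 6·29 = 818
Policy B (M + 49):
  M = 74 + 49 = 123
  K = -37 − 6·123 = -775
  V = 74 + 6·123 + 6·(-775) = -3838
V: 818 − (-3838) = 4656

4656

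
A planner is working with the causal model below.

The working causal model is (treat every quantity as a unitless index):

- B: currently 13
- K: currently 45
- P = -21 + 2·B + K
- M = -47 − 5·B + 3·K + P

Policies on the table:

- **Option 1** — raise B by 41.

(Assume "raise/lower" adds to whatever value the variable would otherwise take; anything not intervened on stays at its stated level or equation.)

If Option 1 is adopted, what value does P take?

132

Option 1 (B + 41):
  B = 13 + 41 = 54
  K = 45
  P = -21 + 2·54 + 45 = 132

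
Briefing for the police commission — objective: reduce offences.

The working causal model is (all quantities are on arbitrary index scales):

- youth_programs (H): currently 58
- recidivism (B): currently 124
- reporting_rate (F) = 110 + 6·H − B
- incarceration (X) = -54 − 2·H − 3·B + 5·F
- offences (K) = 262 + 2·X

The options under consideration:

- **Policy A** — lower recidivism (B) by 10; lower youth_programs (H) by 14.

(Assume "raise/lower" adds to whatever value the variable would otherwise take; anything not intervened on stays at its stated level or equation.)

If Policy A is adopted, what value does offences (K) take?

Policy A (B − 10, H − 14):
  H = 58 − 14 = 44
  B = 124 − 10 = 114
  F = 110 + 6·44 − 114 = 260
  X = -54 − 2·44 − 3·114 + 5·260 = 816
  K = 262 + 2·816 = 1894

1894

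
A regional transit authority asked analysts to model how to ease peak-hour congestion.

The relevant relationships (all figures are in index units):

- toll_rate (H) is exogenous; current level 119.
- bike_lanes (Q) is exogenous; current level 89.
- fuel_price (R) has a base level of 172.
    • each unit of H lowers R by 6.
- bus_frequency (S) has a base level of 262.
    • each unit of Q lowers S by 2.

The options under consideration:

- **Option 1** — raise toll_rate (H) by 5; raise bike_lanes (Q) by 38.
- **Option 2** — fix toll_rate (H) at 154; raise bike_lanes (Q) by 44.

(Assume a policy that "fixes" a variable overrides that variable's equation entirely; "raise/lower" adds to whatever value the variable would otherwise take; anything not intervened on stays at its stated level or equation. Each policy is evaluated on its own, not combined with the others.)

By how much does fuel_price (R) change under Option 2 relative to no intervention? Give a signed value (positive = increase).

Baseline:
  H = 119
  R = 172 − 6·119 = -542
Option 2 (H := 154, Q + 44):
  H = 154
  R = 172 − 6·154 = -752
Change in R: -752 − (-542) = -210

-210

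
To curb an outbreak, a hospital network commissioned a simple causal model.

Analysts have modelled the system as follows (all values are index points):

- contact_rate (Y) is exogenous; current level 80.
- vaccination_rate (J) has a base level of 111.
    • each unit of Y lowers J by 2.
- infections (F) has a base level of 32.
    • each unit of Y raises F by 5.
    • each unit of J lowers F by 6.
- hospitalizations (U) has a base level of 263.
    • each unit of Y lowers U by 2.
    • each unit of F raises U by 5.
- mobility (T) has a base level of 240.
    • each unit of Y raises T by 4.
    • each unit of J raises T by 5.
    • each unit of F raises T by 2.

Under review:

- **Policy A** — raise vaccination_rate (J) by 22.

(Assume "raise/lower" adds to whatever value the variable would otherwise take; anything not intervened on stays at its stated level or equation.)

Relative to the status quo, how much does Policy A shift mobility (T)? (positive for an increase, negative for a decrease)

-154

Baseline:
  Y = 80
  J = 111 − 2·80 = -49
  F = 32 + 5·80 − 6·(-49) = 726
  T = 240 + 4·80 + 5·(-49) + 2·726 = 1767
Policy A (J + 22):
  Y = 80
  J = 111 − 2·80 (+22 from intervention) = -27
  F = 32 + 5·80 − 6·(-27) = 594
  T = 240 + 4·80 + 5·(-27) + 2·594 = 1613
Change in T: 1613 − 1767 = -154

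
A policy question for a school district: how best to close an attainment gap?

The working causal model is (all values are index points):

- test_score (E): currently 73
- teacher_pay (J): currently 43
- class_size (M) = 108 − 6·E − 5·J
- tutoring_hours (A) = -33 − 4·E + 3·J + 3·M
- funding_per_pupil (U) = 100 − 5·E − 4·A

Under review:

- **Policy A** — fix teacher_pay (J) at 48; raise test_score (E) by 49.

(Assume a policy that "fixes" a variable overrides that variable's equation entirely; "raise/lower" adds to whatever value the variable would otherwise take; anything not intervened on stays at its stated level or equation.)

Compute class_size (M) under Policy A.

Policy A (J := 48, E + 49):
  E = 73 + 49 = 122
  J = 48
  M = 108 − 6·122 − 5·48 = -864

-864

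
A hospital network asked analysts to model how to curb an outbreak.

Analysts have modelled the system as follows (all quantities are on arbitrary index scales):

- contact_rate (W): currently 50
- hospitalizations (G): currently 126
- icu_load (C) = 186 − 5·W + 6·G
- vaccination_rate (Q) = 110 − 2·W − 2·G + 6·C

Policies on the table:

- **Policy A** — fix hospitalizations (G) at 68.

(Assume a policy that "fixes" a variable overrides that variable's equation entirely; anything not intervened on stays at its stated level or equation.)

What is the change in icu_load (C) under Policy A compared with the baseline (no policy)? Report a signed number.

-348

Baseline:
  W = 50
  G = 126
  C = 186 − 5·50 + 6·126 = 692
Policy A (G := 68):
  W = 50
  G = 68
  C = 186 − 5·50 + 6·68 = 344
Change in C: 344 − 692 = -348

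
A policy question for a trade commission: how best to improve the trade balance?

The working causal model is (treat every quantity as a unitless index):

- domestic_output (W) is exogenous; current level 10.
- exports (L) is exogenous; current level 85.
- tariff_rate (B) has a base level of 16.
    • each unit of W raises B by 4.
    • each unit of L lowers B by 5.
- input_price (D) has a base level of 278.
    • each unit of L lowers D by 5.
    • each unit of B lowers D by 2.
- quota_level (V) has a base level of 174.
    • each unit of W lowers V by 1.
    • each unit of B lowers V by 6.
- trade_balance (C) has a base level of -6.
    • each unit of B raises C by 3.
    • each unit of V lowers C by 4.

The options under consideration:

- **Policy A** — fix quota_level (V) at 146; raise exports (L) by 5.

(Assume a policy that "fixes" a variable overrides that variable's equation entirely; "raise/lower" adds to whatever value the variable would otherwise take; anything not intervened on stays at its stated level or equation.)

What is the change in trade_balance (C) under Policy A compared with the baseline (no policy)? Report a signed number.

Baseline:
  W = 10
  L = 85
  B = 16 + 4·10 − 5·85 = -369
  V = 174 − 10 − 6·(-369) = 2378
  C = -6 + 3·(-369) − 4·2378 = -10625
Policy A (V := 146, L + 5):
  W = 10
  L = 85 + 5 = 90
  B = 16 + 4·10 − 5·90 = -394
  V = 146
  C = -6 + 3·(-394) − 4·146 = -1772
Change in C: -1772 − (-10625) = 8853

8853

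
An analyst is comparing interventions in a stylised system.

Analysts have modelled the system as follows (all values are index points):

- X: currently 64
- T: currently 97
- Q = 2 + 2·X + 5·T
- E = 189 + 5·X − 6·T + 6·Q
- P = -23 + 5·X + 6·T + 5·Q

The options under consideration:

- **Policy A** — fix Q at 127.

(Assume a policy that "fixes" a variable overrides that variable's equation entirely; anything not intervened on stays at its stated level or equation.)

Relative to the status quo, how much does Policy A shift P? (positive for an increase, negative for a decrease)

Baseline:
  X = 64
  T = 97
  Q = 2 + 2·64 + 5·97 = 615
  P = -23 + 5·64 + 6·97 + 5·615 = 3954
Policy A (Q := 127):
  X = 64
  T = 97
  Q = 127
  P = -23 + 5·64 + 6·97 + 5·127 = 1514
Change in P: 1514 − 3954 = -2440

-2440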